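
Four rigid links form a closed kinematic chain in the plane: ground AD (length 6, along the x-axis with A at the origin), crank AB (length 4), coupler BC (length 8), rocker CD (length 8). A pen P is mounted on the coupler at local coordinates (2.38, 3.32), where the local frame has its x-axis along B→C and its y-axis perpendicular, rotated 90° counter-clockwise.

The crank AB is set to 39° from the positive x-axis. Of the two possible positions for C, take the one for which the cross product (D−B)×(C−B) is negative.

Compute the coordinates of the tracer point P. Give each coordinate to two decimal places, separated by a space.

4.97 -1.12

A=(0,0), D=(6.00,0)
B = A + 4.00·(cos39°, sin39°) = (3.1086, 2.5173)
|BD| = 3.8337
circle(B,8.00) ∩ circle(D,8.00): a=1.9168, h=7.7670
  candidates: C₊=(9.6543,7.1166) cross=29.776; C₋=(-0.5457,-4.5993) cross=-29.776
  mode - wants cross < 0 → take C=(-0.5457,-4.5993) (cross=-29.776)
ex = (C−B)/|BC| = (-0.4568,-0.8896); ey = (0.8896,-0.4568)
P = B + 2.38·ex + 3.32·ey = (4.9748,-1.1164)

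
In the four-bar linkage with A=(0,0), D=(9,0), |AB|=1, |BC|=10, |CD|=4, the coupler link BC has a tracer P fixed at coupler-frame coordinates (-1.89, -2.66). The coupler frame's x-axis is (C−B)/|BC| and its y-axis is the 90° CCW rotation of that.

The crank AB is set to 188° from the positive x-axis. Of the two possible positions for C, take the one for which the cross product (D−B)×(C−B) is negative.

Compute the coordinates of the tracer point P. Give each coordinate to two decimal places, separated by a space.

A=(0,0), D=(9.00,0)
B = A + 1.00·(cos188°, sin188°) = (-0.9903, -0.1392)
|BD| = 9.9912
circle(B,10.00) ∩ circle(D,4.00): a=9.1993, h=3.9208
  candidates: C₊=(8.1535,3.9094) cross=39.174; C₋=(8.2628,-3.9315) cross=-39.174
  mode - wants cross < 0 → take C=(8.2628,-3.9315) (cross=-39.174)
ex = (C−B)/|BC| = (0.9253,-0.3792); ey = (0.3792,0.9253)
P = B + -1.89·ex + -2.66·ey = (-3.7478,-1.8837)

-3.75 -1.88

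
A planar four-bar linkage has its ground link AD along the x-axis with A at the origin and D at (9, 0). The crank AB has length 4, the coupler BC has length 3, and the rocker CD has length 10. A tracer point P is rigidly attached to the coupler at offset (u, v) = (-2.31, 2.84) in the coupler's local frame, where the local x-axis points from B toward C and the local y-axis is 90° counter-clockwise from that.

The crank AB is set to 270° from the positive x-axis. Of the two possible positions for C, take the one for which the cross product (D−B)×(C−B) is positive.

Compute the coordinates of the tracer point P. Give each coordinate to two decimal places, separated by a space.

A=(0,0), D=(9.00,0)
B = A + 4.00·(cos270°, sin270°) = (-0.0000, -4.0000)
|BD| = 9.8489
circle(B,3.00) ∩ circle(D,10.00): a=0.3046, h=2.9845
  candidates: C₊=(-0.9338,-1.1490) cross=29.394; C₋=(1.4905,-6.6036) cross=-29.394
  mode + wants cross > 0 → take C=(-0.9338,-1.1490) (cross=29.394)
ex = (C−B)/|BC| = (-0.3113,0.9503); ey = (-0.9503,-0.3113)
P = B + -2.31·ex + 2.84·ey = (-1.9799,-7.0792)

-1.98 -7.08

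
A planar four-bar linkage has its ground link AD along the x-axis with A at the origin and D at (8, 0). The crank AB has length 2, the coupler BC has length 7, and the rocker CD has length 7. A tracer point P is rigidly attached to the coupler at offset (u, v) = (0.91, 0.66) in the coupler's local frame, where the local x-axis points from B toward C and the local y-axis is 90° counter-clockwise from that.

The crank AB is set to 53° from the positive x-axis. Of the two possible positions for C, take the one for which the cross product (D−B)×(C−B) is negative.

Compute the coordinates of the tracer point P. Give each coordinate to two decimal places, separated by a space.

2.10 0.92

A=(0,0), D=(8.00,0)
B = A + 2.00·(cos53°, sin53°) = (1.2036, 1.5973)
|BD| = 6.9815
circle(B,7.00) ∩ circle(D,7.00): a=3.4908, h=6.0675
  candidates: C₊=(5.9900,6.7052) cross=42.360; C₋=(3.2137,-5.1079) cross=-42.360
  mode - wants cross < 0 → take C=(3.2137,-5.1079) (cross=-42.360)
ex = (C−B)/|BC| = (0.2871,-0.9579); ey = (0.9579,0.2871)
P = B + 0.91·ex + 0.66·ey = (2.0971,0.9151)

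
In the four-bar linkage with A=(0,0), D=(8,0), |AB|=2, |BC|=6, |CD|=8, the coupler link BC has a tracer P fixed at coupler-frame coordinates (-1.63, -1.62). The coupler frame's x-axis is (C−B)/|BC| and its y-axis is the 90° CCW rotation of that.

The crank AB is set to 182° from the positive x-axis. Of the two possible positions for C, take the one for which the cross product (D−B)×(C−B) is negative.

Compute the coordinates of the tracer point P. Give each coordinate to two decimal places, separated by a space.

A=(0,0), D=(8.00,0)
B = A + 2.00·(cos182°, sin182°) = (-1.9988, -0.0698)
|BD| = 9.9990
circle(B,6.00) ∩ circle(D,8.00): a=3.5994, h=4.8005
  candidates: C₊=(1.5670,4.7557) cross=48.000; C₋=(1.6340,-4.8450) cross=-48.000
  mode - wants cross < 0 → take C=(1.6340,-4.8450) (cross=-48.000)
ex = (C−B)/|BC| = (0.6055,-0.7959); ey = (0.7959,0.6055)
P = B + -1.63·ex + -1.62·ey = (-4.2750,0.2466)

-4.28 0.25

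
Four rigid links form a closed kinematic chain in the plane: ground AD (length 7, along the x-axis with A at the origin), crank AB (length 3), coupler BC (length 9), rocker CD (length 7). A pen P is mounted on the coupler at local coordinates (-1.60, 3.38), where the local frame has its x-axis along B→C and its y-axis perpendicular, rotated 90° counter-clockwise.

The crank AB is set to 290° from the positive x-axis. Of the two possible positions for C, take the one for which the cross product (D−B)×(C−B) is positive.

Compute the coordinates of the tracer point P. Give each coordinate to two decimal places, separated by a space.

A=(0,0), D=(7.00,0)
B = A + 3.00·(cos290°, sin290°) = (1.0261, -2.8191)
|BD| = 6.6057
circle(B,9.00) ∩ circle(D,7.00): a=5.7250, h=6.9444
  candidates: C₊=(3.2399,5.9044) cross=45.872; C₋=(9.1672,-6.6561) cross=-45.872
  mode + wants cross > 0 → take C=(3.2399,5.9044) (cross=45.872)
ex = (C−B)/|BC| = (0.2460,0.9693); ey = (-0.9693,0.2460)
P = B + -1.60·ex + 3.38·ey = (-2.6437,-3.5385)

-2.64 -3.54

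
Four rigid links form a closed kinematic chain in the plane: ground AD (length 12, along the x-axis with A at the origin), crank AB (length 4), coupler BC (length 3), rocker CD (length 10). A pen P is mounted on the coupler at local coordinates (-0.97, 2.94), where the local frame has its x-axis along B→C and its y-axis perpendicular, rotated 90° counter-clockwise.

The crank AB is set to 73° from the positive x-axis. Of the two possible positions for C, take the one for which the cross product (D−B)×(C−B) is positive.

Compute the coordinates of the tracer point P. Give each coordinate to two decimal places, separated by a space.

-1.28 5.72

A=(0,0), D=(12.00,0)
B = A + 4.00·(cos73°, sin73°) = (1.1695, 3.8252)
|BD| = 11.4862
circle(B,3.00) ∩ circle(D,10.00): a=1.7818, h=2.4135
  candidates: C₊=(3.6534,5.5076) cross=27.722; C₋=(2.0458,0.9561) cross=-27.722
  mode + wants cross > 0 → take C=(3.6534,5.5076) (cross=27.722)
ex = (C−B)/|BC| = (0.8280,0.5608); ey = (-0.5608,0.8280)
P = B + -0.97·ex + 2.94·ey = (-1.2824,5.7154)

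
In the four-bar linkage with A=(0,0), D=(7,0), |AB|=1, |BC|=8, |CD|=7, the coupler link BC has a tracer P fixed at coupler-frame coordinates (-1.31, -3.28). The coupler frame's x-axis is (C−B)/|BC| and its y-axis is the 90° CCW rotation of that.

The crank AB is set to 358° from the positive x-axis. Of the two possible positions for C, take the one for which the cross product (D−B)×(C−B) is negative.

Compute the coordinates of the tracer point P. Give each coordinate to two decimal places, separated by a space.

A=(0,0), D=(7.00,0)
B = A + 1.00·(cos358°, sin358°) = (0.9994, -0.0349)
|BD| = 6.0007
circle(B,8.00) ∩ circle(D,7.00): a=4.2502, h=6.7776
  candidates: C₊=(5.2101,6.7673) cross=40.670; C₋=(5.2889,-6.7877) cross=-40.670
  mode - wants cross < 0 → take C=(5.2889,-6.7877) (cross=-40.670)
ex = (C−B)/|BC| = (0.5362,-0.8441); ey = (0.8441,0.5362)
P = B + -1.31·ex + -3.28·ey = (-2.4717,-0.6879)

-2.47 -0.69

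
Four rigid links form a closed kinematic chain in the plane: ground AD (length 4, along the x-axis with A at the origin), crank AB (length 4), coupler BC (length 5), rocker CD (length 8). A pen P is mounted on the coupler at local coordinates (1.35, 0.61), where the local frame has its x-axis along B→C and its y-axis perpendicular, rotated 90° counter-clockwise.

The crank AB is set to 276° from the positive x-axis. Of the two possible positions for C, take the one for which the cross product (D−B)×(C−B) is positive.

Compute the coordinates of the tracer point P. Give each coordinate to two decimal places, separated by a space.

A=(0,0), D=(4.00,0)
B = A + 4.00·(cos276°, sin276°) = (0.4181, -3.9781)
|BD| = 5.3530
circle(B,5.00) ∩ circle(D,8.00): a=-0.9663, h=4.9057
  candidates: C₊=(-3.8741,-1.4136) cross=26.261; C₋=(3.4172,-7.9787) cross=-26.261
  mode + wants cross > 0 → take C=(-3.8741,-1.4136) (cross=26.261)
ex = (C−B)/|BC| = (-0.8584,0.5129); ey = (-0.5129,-0.8584)
P = B + 1.35·ex + 0.61·ey = (-1.0537,-3.8093)

-1.05 -3.81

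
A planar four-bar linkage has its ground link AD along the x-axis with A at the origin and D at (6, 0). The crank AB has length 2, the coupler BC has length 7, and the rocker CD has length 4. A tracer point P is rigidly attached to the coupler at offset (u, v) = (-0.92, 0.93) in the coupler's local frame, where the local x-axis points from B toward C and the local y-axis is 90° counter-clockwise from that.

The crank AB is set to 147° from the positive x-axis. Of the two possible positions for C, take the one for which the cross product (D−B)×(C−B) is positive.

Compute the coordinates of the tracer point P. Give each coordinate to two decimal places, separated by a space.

-2.89 1.59

A=(0,0), D=(6.00,0)
B = A + 2.00·(cos147°, sin147°) = (-1.6773, 1.0893)
|BD| = 7.7542
circle(B,7.00) ∩ circle(D,4.00): a=6.0050, h=3.5972
  candidates: C₊=(4.7734,3.8073) cross=27.894; C₋=(3.7628,-3.3158) cross=-27.894
  mode + wants cross > 0 → take C=(4.7734,3.8073) (cross=27.894)
ex = (C−B)/|BC| = (0.9215,0.3883); ey = (-0.3883,0.9215)
P = B + -0.92·ex + 0.93·ey = (-2.8863,1.5891)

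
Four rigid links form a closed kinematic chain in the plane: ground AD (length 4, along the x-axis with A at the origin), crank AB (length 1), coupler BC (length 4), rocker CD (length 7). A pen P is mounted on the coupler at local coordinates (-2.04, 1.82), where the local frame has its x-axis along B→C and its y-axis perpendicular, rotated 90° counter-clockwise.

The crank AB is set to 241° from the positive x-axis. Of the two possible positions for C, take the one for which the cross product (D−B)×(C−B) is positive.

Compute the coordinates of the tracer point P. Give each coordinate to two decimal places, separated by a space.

-1.02 -3.56

A=(0,0), D=(4.00,0)
B = A + 1.00·(cos241°, sin241°) = (-0.4848, -0.8746)
|BD| = 4.5693
circle(B,4.00) ∩ circle(D,7.00): a=-1.3264, h=3.7737
  candidates: C₊=(-2.5090,2.5754) cross=17.243; C₋=(-1.0644,-4.8324) cross=-17.243
  mode + wants cross > 0 → take C=(-2.5090,2.5754) (cross=17.243)
ex = (C−B)/|BC| = (-0.5061,0.8625); ey = (-0.8625,-0.5061)
P = B + -2.04·ex + 1.82·ey = (-1.0222,-3.5551)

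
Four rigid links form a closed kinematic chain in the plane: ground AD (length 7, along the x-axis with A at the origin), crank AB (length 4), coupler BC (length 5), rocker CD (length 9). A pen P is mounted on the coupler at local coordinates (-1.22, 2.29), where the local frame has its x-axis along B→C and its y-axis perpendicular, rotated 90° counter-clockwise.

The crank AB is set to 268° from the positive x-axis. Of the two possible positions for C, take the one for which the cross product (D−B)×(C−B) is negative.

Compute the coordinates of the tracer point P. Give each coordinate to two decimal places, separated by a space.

A=(0,0), D=(7.00,0)
B = A + 4.00·(cos268°, sin268°) = (-0.1396, -3.9976)
|BD| = 8.1826
circle(B,5.00) ∩ circle(D,9.00): a=0.6694, h=4.9550
  candidates: C₊=(-1.9763,0.6529) cross=40.545; C₋=(2.8652,-7.9940) cross=-40.545
  mode - wants cross < 0 → take C=(2.8652,-7.9940) (cross=-40.545)
ex = (C−B)/|BC| = (0.6010,-0.7993); ey = (0.7993,0.6010)
P = B + -1.22·ex + 2.29·ey = (0.9576,-1.6462)

0.96 -1.65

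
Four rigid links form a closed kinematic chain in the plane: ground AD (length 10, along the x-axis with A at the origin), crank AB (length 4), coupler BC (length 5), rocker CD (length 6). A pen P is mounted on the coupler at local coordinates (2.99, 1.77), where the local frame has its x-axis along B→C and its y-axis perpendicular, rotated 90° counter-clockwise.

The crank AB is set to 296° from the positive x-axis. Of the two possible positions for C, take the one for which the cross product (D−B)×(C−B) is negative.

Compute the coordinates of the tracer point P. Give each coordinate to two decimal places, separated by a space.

A=(0,0), D=(10.00,0)
B = A + 4.00·(cos296°, sin296°) = (1.7535, -3.5952)
|BD| = 8.9961
circle(B,5.00) ∩ circle(D,6.00): a=3.8867, h=3.1454
  candidates: C₊=(4.0593,0.8414) cross=28.297; C₋=(6.5733,-4.9252) cross=-28.297
  mode - wants cross < 0 → take C=(6.5733,-4.9252) (cross=-28.297)
ex = (C−B)/|BC| = (0.9640,-0.2660); ey = (0.2660,0.9640)
P = B + 2.99·ex + 1.77·ey = (5.1066,-2.6843)

5.11 -2.68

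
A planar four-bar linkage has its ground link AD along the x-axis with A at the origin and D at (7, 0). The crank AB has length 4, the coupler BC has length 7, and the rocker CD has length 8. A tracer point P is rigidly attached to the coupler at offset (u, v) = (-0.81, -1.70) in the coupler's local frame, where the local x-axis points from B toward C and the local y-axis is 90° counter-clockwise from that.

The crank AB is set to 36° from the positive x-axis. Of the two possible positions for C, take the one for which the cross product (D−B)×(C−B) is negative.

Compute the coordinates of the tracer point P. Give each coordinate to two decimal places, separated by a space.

2.11 3.86

A=(0,0), D=(7.00,0)
B = A + 4.00·(cos36°, sin36°) = (3.2361, 2.3511)
|BD| = 4.4379
circle(B,7.00) ∩ circle(D,8.00): a=0.5290, h=6.9800
  candidates: C₊=(7.3826,7.9908) cross=30.977; C₋=(-0.0132,-3.8490) cross=-30.977
  mode - wants cross < 0 → take C=(-0.0132,-3.8490) (cross=-30.977)
ex = (C−B)/|BC| = (-0.4642,-0.8857); ey = (0.8857,-0.4642)
P = B + -0.81·ex + -1.70·ey = (2.1063,3.8577)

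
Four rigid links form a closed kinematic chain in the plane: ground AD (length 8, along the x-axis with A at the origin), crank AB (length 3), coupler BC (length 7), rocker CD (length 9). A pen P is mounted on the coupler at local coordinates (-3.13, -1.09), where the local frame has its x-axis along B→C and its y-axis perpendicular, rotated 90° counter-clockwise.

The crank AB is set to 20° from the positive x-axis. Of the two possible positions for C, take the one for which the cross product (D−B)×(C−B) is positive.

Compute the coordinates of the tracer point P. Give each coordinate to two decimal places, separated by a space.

A=(0,0), D=(8.00,0)
B = A + 3.00·(cos20°, sin20°) = (2.8191, 1.0261)
|BD| = 5.2815
circle(B,7.00) ∩ circle(D,9.00): a=-0.3886, h=6.9892
  candidates: C₊=(3.7957,7.9576) cross=36.914; C₋=(1.0800,-5.7545) cross=-36.914
  mode + wants cross > 0 → take C=(3.7957,7.9576) (cross=36.914)
ex = (C−B)/|BC| = (0.1395,0.9902); ey = (-0.9902,0.1395)
P = B + -3.13·ex + -1.09·ey = (3.4617,-2.2254)

3.46 -2.23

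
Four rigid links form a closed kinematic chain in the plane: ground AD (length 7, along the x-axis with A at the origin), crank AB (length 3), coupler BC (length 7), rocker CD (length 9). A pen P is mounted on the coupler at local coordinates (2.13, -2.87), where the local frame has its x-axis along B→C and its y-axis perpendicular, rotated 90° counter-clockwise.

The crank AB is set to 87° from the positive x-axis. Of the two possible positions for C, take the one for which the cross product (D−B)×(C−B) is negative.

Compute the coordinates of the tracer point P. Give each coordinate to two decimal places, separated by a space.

A=(0,0), D=(7.00,0)
B = A + 3.00·(cos87°, sin87°) = (0.1570, 2.9959)
|BD| = 7.4701
circle(B,7.00) ∩ circle(D,9.00): a=1.5932, h=6.8163
  candidates: C₊=(4.3501,8.6011) cross=50.918; C₋=(-1.1173,-3.8871) cross=-50.918
  mode - wants cross < 0 → take C=(-1.1173,-3.8871) (cross=-50.918)
ex = (C−B)/|BC| = (-0.1820,-0.9833); ey = (0.9833,-0.1820)
P = B + 2.13·ex + -2.87·ey = (-3.0528,1.4239)

-3.05 1.42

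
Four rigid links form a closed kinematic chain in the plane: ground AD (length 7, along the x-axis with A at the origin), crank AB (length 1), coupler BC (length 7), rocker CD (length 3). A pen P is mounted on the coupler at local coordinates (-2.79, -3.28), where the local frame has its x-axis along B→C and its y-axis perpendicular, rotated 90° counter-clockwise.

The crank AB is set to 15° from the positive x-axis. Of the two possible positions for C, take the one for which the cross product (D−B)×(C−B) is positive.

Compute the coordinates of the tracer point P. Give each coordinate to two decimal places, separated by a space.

A=(0,0), D=(7.00,0)
B = A + 1.00·(cos15°, sin15°) = (0.9659, 0.2588)
|BD| = 6.0396
circle(B,7.00) ∩ circle(D,3.00): a=6.3313, h=2.9858
  candidates: C₊=(7.4193,2.9705) cross=18.033; C₋=(7.1634,-2.9955) cross=-18.033
  mode + wants cross > 0 → take C=(7.4193,2.9705) (cross=18.033)
ex = (C−B)/|BC| = (0.9219,0.3874); ey = (-0.3874,0.9219)
P = B + -2.79·ex + -3.28·ey = (-0.3356,-3.8459)

-0.34 -3.85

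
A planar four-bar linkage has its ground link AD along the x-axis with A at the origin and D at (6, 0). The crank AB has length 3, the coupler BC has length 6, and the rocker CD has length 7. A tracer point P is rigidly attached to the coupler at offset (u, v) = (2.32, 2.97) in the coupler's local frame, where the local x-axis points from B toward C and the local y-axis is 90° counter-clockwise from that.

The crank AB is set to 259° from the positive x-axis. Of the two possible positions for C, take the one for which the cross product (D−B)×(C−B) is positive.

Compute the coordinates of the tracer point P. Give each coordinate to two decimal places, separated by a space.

-3.43 -0.49

A=(0,0), D=(6.00,0)
B = A + 3.00·(cos259°, sin259°) = (-0.5724, -2.9449)
|BD| = 7.2020
circle(B,6.00) ∩ circle(D,7.00): a=2.6985, h=5.3589
  candidates: C₊=(-0.3011,3.0490) cross=38.595; C₋=(4.0814,-6.7319) cross=-38.595
  mode + wants cross > 0 → take C=(-0.3011,3.0490) (cross=38.595)
ex = (C−B)/|BC| = (0.0452,0.9990); ey = (-0.9990,0.0452)
P = B + 2.32·ex + 2.97·ey = (-3.4345,-0.4929)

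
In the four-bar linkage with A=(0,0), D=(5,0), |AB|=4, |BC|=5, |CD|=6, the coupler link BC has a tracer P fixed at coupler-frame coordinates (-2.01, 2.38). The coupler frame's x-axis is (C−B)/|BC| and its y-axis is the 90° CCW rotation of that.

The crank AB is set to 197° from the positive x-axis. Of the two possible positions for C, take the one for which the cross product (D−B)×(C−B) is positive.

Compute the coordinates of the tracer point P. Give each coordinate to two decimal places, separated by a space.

-6.94 -1.04

A=(0,0), D=(5.00,0)
B = A + 4.00·(cos197°, sin197°) = (-3.8252, -1.1695)
|BD| = 8.9024
circle(B,5.00) ∩ circle(D,6.00): a=3.8334, h=3.2102
  candidates: C₊=(-0.4468,2.5165) cross=28.578; C₋=(0.3966,-3.8483) cross=-28.578
  mode + wants cross > 0 → take C=(-0.4468,2.5165) (cross=28.578)
ex = (C−B)/|BC| = (0.6757,0.7372); ey = (-0.7372,0.6757)
P = B + -2.01·ex + 2.38·ey = (-6.9379,-1.0431)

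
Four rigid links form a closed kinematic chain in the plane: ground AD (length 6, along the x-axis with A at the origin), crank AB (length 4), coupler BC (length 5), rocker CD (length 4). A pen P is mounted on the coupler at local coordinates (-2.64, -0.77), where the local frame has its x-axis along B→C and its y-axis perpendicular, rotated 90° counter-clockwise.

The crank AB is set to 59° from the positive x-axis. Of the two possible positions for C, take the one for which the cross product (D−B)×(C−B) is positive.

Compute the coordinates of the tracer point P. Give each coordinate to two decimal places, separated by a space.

-0.50 2.43

A=(0,0), D=(6.00,0)
B = A + 4.00·(cos59°, sin59°) = (2.0602, 3.4287)
|BD| = 5.2229
circle(B,5.00) ∩ circle(D,4.00): a=3.4730, h=3.5970
  candidates: C₊=(7.0413,3.8621) cross=18.786; C₋=(2.3187,-1.5646) cross=-18.786
  mode + wants cross > 0 → take C=(7.0413,3.8621) (cross=18.786)
ex = (C−B)/|BC| = (0.9962,0.0867); ey = (-0.0867,0.9962)
P = B + -2.64·ex + -0.77·ey = (-0.5032,2.4327)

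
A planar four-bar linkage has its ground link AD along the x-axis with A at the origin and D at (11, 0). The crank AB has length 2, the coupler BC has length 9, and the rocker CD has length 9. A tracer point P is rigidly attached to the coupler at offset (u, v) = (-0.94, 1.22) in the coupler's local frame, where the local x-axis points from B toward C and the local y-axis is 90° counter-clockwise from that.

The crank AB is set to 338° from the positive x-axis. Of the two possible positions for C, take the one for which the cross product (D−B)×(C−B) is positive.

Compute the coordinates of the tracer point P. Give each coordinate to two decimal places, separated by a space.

0.35 -1.06

A=(0,0), D=(11.00,0)
B = A + 2.00·(cos338°, sin338°) = (1.8544, -0.7492)
|BD| = 9.1763
circle(B,9.00) ∩ circle(D,9.00): a=4.5881, h=7.7427
  candidates: C₊=(5.7950,7.3422) cross=71.049; C₋=(7.0593,-8.0914) cross=-71.049
  mode + wants cross > 0 → take C=(5.7950,7.3422) (cross=71.049)
ex = (C−B)/|BC| = (0.4379,0.8990); ey = (-0.8990,0.4379)
P = B + -0.94·ex + 1.22·ey = (0.3460,-1.0601)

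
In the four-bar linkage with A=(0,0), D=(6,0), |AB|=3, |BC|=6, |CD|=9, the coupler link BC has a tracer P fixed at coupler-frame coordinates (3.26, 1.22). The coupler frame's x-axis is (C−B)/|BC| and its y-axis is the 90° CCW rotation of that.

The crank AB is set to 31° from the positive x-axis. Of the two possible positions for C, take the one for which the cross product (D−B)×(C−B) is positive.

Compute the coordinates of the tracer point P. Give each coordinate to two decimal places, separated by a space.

0.36 4.23

A=(0,0), D=(6.00,0)
B = A + 3.00·(cos31°, sin31°) = (2.5715, 1.5451)
|BD| = 3.7606
circle(B,6.00) ∩ circle(D,9.00): a=-4.1028, h=4.3780
  candidates: C₊=(0.6298,7.2222) cross=16.464; C₋=(-2.9678,-0.7605) cross=-16.464
  mode + wants cross > 0 → take C=(0.6298,7.2222) (cross=16.464)
ex = (C−B)/|BC| = (-0.3236,0.9462); ey = (-0.9462,-0.3236)
P = B + 3.26·ex + 1.22·ey = (0.3621,4.2349)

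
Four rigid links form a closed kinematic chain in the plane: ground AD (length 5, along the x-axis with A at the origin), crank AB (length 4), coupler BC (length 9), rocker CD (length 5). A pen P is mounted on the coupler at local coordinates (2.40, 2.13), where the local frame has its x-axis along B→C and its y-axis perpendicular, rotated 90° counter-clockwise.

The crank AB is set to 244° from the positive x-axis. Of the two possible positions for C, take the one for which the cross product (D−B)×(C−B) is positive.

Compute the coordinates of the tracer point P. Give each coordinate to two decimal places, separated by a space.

A=(0,0), D=(5.00,0)
B = A + 4.00·(cos244°, sin244°) = (-1.7535, -3.5952)
|BD| = 7.6508
circle(B,9.00) ∩ circle(D,5.00): a=7.4851, h=4.9973
  candidates: C₊=(2.5055,4.3333) cross=38.233; C₋=(7.2020,-4.4890) cross=-38.233
  mode + wants cross > 0 → take C=(2.5055,4.3333) (cross=38.233)
ex = (C−B)/|BC| = (0.4732,0.8809); ey = (-0.8809,0.4732)
P = B + 2.40·ex + 2.13·ey = (-2.4942,-0.4729)

-2.49 -0.47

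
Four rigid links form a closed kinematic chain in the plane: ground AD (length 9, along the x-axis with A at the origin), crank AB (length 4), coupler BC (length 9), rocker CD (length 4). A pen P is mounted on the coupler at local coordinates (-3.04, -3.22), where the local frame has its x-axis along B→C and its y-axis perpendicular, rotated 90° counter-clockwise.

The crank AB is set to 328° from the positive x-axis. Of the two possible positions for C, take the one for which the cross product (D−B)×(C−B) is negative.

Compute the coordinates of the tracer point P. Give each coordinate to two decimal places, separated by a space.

A=(0,0), D=(9.00,0)
B = A + 4.00·(cos328°, sin328°) = (3.3922, -2.1197)
|BD| = 5.9950
circle(B,9.00) ∩ circle(D,4.00): a=8.4187, h=3.1821
  candidates: C₊=(10.1420,3.8335) cross=19.077; C₋=(12.3922,-2.1197) cross=-19.077
  mode - wants cross < 0 → take C=(12.3922,-2.1197) (cross=-19.077)
ex = (C−B)/|BC| = (1.0000,-0.0000); ey = (0.0000,1.0000)
P = B + -3.04·ex + -3.22·ey = (0.3522,-5.3397)

0.35 -5.34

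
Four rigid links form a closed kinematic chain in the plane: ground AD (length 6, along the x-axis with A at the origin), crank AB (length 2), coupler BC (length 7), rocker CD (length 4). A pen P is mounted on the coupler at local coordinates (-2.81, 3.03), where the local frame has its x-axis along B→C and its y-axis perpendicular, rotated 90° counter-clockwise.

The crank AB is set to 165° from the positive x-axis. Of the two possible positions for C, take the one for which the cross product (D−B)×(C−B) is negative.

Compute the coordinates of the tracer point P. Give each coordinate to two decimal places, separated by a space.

A=(0,0), D=(6.00,0)
B = A + 2.00·(cos165°, sin165°) = (-1.9319, 0.5176)
|BD| = 7.9487
circle(B,7.00) ∩ circle(D,4.00): a=6.0502, h=3.5207
  candidates: C₊=(4.3347,3.6369) cross=27.985; C₋=(3.8762,-3.3896) cross=-27.985
  mode - wants cross < 0 → take C=(3.8762,-3.3896) (cross=-27.985)
ex = (C−B)/|BC| = (0.8297,-0.5582); ey = (0.5582,0.8297)
P = B + -2.81·ex + 3.03·ey = (-2.5721,4.6002)

-2.57 4.60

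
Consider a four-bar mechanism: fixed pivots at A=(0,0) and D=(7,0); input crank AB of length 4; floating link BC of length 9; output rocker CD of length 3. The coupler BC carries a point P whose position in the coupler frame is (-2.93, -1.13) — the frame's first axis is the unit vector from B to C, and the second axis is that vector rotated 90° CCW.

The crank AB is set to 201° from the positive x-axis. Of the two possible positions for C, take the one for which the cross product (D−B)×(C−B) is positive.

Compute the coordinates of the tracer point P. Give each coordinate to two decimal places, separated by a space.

-6.05 -3.56

A=(0,0), D=(7.00,0)
B = A + 4.00·(cos201°, sin201°) = (-3.7343, -1.4335)
|BD| = 10.8296
circle(B,9.00) ∩ circle(D,3.00): a=8.7390, h=2.1516
  candidates: C₊=(4.6430,1.8560) cross=23.301; C₋=(5.2126,-2.4094) cross=-23.301
  mode + wants cross > 0 → take C=(4.6430,1.8560) (cross=23.301)
ex = (C−B)/|BC| = (0.9308,0.3655); ey = (-0.3655,0.9308)
P = B + -2.93·ex + -1.13·ey = (-6.0486,-3.5562)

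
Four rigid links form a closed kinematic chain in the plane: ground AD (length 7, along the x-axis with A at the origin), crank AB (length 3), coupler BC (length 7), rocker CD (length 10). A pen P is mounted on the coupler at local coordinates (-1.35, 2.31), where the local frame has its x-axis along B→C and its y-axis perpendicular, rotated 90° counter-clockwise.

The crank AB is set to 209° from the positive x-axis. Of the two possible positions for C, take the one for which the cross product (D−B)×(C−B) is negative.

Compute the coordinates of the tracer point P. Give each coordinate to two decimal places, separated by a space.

A=(0,0), D=(7.00,0)
B = A + 3.00·(cos209°, sin209°) = (-2.6239, -1.4544)
|BD| = 9.7331
circle(B,7.00) ∩ circle(D,10.00): a=2.2467, h=6.6297
  candidates: C₊=(-1.3931,5.4365) cross=64.528; C₋=(0.5882,-7.6739) cross=-64.528
  mode - wants cross < 0 → take C=(0.5882,-7.6739) (cross=-64.528)
ex = (C−B)/|BC| = (0.4589,-0.8885); ey = (0.8885,0.4589)
P = B + -1.35·ex + 2.31·ey = (-1.1909,0.8050)

-1.19 0.81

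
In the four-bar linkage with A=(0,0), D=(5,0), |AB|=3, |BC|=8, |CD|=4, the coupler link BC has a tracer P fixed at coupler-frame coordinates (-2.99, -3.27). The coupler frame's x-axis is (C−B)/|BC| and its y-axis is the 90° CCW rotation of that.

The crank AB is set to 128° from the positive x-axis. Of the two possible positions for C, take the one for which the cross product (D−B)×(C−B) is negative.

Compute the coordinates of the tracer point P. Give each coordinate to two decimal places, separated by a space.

A=(0,0), D=(5.00,0)
B = A + 3.00·(cos128°, sin128°) = (-1.8470, 2.3640)
|BD| = 7.2436
circle(B,8.00) ∩ circle(D,4.00): a=6.9351, h=3.9881
  candidates: C₊=(6.0099,3.8704) cross=28.888; C₋=(3.4068,-3.6690) cross=-28.888
  mode - wants cross < 0 → take C=(3.4068,-3.6690) (cross=-28.888)
ex = (C−B)/|BC| = (0.6567,-0.7541); ey = (0.7541,0.6567)
P = B + -2.99·ex + -3.27·ey = (-6.2766,2.4714)

-6.28 2.47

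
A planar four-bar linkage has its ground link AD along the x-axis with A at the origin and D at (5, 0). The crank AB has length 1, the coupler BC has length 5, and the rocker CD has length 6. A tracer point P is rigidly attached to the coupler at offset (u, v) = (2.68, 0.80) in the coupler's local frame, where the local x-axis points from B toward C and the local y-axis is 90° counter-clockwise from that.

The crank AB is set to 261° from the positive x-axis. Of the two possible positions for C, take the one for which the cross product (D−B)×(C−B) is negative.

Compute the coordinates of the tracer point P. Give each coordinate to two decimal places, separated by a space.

1.85 -2.94

A=(0,0), D=(5.00,0)
B = A + 1.00·(cos261°, sin261°) = (-0.1564, -0.9877)
|BD| = 5.2502
circle(B,5.00) ∩ circle(D,6.00): a=1.5775, h=4.7446
  candidates: C₊=(0.5003,3.9690) cross=24.910; C₋=(2.2855,-5.3508) cross=-24.910
  mode - wants cross < 0 → take C=(2.2855,-5.3508) (cross=-24.910)
ex = (C−B)/|BC| = (0.4884,-0.8726); ey = (0.8726,0.4884)
P = B + 2.68·ex + 0.80·ey = (1.8505,-2.9356)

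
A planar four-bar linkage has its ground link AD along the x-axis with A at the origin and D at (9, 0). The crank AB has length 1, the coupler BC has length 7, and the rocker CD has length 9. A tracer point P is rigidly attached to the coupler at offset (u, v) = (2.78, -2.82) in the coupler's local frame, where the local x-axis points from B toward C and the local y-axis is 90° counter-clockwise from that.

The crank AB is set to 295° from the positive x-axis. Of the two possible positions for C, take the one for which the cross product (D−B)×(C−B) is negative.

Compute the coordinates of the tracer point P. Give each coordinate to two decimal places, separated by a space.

A=(0,0), D=(9.00,0)
B = A + 1.00·(cos295°, sin295°) = (0.4226, -0.9063)
|BD| = 8.6251
circle(B,7.00) ∩ circle(D,9.00): a=2.4575, h=6.5544
  candidates: C₊=(2.1778,5.8701) cross=56.533; C₋=(3.5553,-7.1662) cross=-56.533
  mode - wants cross < 0 → take C=(3.5553,-7.1662) (cross=-56.533)
ex = (C−B)/|BC| = (0.4475,-0.8943); ey = (0.8943,0.4475)
P = B + 2.78·ex + -2.82·ey = (-0.8551,-4.6544)

-0.86 -4.65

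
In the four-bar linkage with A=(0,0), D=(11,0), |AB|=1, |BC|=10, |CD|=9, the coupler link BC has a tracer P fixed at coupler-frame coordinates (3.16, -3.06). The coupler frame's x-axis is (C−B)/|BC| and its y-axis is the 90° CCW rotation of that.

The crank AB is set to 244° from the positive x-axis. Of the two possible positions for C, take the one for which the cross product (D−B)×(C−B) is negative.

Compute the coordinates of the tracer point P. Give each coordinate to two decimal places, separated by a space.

A=(0,0), D=(11.00,0)
B = A + 1.00·(cos244°, sin244°) = (-0.4384, -0.8988)
|BD| = 11.4736
circle(B,10.00) ∩ circle(D,9.00): a=6.5648, h=7.5434
  candidates: C₊=(5.5153,7.1357) cross=86.551; C₋=(6.6972,-7.9048) cross=-86.551
  mode - wants cross < 0 → take C=(6.6972,-7.9048) (cross=-86.551)
ex = (C−B)/|BC| = (0.7136,-0.7006); ey = (0.7006,0.7136)
P = B + 3.16·ex + -3.06·ey = (-0.3274,-5.2962)

-0.33 -5.30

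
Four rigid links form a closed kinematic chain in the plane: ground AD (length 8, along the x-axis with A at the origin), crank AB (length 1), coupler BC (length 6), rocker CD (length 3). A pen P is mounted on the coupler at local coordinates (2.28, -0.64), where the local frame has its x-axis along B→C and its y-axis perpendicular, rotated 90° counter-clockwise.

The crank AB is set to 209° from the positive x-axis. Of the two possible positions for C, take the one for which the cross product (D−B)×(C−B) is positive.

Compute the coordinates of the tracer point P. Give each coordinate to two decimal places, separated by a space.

1.48 -0.74

A=(0,0), D=(8.00,0)
B = A + 1.00·(cos209°, sin209°) = (-0.8746, -0.4848)
|BD| = 8.8879
circle(B,6.00) ∩ circle(D,3.00): a=5.9629, h=0.6666
  candidates: C₊=(5.0430,0.5061) cross=5.925; C₋=(5.1157,-0.8252) cross=-5.925
  mode + wants cross > 0 → take C=(5.0430,0.5061) (cross=5.925)
ex = (C−B)/|BC| = (0.9863,0.1651); ey = (-0.1651,0.9863)
P = B + 2.28·ex + -0.64·ey = (1.4798,-0.7395)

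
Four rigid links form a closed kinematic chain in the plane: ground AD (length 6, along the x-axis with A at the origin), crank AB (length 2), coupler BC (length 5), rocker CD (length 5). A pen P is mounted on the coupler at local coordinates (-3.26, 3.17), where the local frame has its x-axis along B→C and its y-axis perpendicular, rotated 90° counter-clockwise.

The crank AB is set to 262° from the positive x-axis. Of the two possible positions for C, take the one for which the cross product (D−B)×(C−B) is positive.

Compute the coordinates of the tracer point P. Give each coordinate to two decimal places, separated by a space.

-4.49 -3.69

A=(0,0), D=(6.00,0)
B = A + 2.00·(cos262°, sin262°) = (-0.2783, -1.9805)
|BD| = 6.5833
circle(B,5.00) ∩ circle(D,5.00): a=3.2917, h=3.7636
  candidates: C₊=(1.7286,2.5990) cross=24.777; C₋=(3.9931,-4.5796) cross=-24.777
  mode + wants cross > 0 → take C=(1.7286,2.5990) (cross=24.777)
ex = (C−B)/|BC| = (0.4014,0.9159); ey = (-0.9159,0.4014)
P = B + -3.26·ex + 3.17·ey = (-4.4903,-3.6940)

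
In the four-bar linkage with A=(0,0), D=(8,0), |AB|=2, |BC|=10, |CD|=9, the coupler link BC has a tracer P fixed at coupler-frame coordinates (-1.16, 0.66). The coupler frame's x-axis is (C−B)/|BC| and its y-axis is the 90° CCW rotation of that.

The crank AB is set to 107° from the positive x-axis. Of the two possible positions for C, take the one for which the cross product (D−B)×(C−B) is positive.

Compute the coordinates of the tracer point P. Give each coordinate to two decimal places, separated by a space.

-1.88 1.58

A=(0,0), D=(8.00,0)
B = A + 2.00·(cos107°, sin107°) = (-0.5847, 1.9126)
|BD| = 8.7952
circle(B,10.00) ∩ circle(D,9.00): a=5.4777, h=8.3663
  candidates: C₊=(6.5812,8.8875) cross=73.583; C₋=(2.9426,-7.4446) cross=-73.583
  mode + wants cross > 0 → take C=(6.5812,8.8875) (cross=73.583)
ex = (C−B)/|BC| = (0.7166,0.6975); ey = (-0.6975,0.7166)
P = B + -1.16·ex + 0.66·ey = (-1.8763,1.5765)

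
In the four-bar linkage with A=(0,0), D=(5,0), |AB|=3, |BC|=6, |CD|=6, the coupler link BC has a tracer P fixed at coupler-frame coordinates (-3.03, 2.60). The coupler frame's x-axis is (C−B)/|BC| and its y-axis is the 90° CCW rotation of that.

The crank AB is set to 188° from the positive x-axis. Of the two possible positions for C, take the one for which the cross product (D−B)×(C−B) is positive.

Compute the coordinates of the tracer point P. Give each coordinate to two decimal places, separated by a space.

-6.89 -1.16

A=(0,0), D=(5.00,0)
B = A + 3.00·(cos188°, sin188°) = (-2.9708, -0.4175)
|BD| = 7.9817
circle(B,6.00) ∩ circle(D,6.00): a=3.9909, h=4.4803
  candidates: C₊=(0.7802,4.2654) cross=35.760; C₋=(1.2490,-4.6829) cross=-35.760
  mode + wants cross > 0 → take C=(0.7802,4.2654) (cross=35.760)
ex = (C−B)/|BC| = (0.6252,0.7805); ey = (-0.7805,0.6252)
P = B + -3.03·ex + 2.60·ey = (-6.8943,-1.1569)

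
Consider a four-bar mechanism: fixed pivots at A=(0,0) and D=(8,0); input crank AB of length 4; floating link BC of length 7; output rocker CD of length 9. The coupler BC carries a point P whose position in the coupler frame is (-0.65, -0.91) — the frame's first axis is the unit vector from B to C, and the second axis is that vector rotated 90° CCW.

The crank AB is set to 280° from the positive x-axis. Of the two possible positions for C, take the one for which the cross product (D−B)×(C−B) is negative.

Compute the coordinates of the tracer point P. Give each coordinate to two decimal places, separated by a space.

-0.40 -4.16

A=(0,0), D=(8.00,0)
B = A + 4.00·(cos280°, sin280°) = (0.6946, -3.9392)
|BD| = 8.2998
circle(B,7.00) ∩ circle(D,9.00): a=2.2221, h=6.6379
  candidates: C₊=(-0.5000,2.9581) cross=55.093; C₋=(5.8010,-8.7272) cross=-55.093
  mode - wants cross < 0 → take C=(5.8010,-8.7272) (cross=-55.093)
ex = (C−B)/|BC| = (0.7295,-0.6840); ey = (0.6840,0.7295)
P = B + -0.65·ex + -0.91·ey = (-0.4020,-4.1585)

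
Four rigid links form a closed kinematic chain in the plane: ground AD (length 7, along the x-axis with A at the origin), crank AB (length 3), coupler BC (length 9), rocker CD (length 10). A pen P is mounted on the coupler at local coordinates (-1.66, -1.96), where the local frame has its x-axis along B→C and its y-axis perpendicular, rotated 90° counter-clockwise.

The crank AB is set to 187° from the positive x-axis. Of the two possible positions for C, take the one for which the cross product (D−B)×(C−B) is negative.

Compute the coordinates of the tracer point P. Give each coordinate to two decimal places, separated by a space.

-5.49 0.15

A=(0,0), D=(7.00,0)
B = A + 3.00·(cos187°, sin187°) = (-2.9776, -0.3656)
|BD| = 9.9843
circle(B,9.00) ∩ circle(D,10.00): a=4.0407, h=8.0419
  candidates: C₊=(0.7658,7.8189) cross=80.294; C₋=(1.3548,-8.2542) cross=-80.294
  mode - wants cross < 0 → take C=(1.3548,-8.2542) (cross=-80.294)
ex = (C−B)/|BC| = (0.4814,-0.8765); ey = (0.8765,0.4814)
P = B + -1.66·ex + -1.96·ey = (-5.4947,0.1459)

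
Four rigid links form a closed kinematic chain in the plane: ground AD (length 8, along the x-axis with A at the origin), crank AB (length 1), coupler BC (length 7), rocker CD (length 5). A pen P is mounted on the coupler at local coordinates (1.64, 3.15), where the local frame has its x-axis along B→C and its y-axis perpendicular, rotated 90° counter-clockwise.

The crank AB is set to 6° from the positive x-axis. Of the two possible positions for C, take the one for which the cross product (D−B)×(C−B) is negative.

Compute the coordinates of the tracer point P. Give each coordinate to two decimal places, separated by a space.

A=(0,0), D=(8.00,0)
B = A + 1.00·(cos6°, sin6°) = (0.9945, 0.1045)
|BD| = 7.0063
circle(B,7.00) ∩ circle(D,5.00): a=5.2159, h=4.6685
  candidates: C₊=(6.2795,4.6947) cross=32.708; C₋=(6.1402,-4.6412) cross=-32.708
  mode - wants cross < 0 → take C=(6.1402,-4.6412) (cross=-32.708)
ex = (C−B)/|BC| = (0.7351,-0.6780); ey = (0.6780,0.7351)
P = B + 1.64·ex + 3.15·ey = (4.3357,1.3082)

4.34 1.31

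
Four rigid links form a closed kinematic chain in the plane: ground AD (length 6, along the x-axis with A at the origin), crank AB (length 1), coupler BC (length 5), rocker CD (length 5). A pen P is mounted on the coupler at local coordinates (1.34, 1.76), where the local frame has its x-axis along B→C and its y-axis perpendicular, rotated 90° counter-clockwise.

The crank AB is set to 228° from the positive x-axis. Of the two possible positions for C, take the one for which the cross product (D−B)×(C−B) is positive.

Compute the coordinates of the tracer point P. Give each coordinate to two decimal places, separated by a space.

A=(0,0), D=(6.00,0)
B = A + 1.00·(cos228°, sin228°) = (-0.6691, -0.7431)
|BD| = 6.7104
circle(B,5.00) ∩ circle(D,5.00): a=3.3552, h=3.7071
  candidates: C₊=(2.2549,3.3127) cross=24.876; C₋=(3.0760,-4.0559) cross=-24.876
  mode + wants cross > 0 → take C=(2.2549,3.3127) (cross=24.876)
ex = (C−B)/|BC| = (0.5848,0.8112); ey = (-0.8112,0.5848)
P = B + 1.34·ex + 1.76·ey = (-1.3132,1.3731)

-1.31 1.37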